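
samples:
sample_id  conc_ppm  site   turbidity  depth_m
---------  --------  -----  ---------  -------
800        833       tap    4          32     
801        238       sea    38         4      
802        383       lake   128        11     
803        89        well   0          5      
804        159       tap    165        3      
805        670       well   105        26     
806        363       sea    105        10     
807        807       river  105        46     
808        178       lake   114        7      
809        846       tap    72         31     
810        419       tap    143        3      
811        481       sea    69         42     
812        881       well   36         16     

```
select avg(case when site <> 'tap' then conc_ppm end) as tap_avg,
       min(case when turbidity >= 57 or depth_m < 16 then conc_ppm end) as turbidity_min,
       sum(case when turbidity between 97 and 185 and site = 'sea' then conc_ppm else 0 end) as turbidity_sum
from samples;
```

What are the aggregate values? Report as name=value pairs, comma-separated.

tap_avg=454.4444444444, turbidity_min=89, turbidity_sum=363

[tap_avg: site <> 'tap']
sample_id=800: ✗
sample_id=801: ✓ → 238
sample_id=802: ✓ → 383
sample_id=803: ✓ → 89
sample_id=804: ✗
sample_id=805: ✓ → 670
sample_id=806: ✓ → 363
sample_id=807: ✓ → 807
sample_id=808: ✓ → 178
sample_id=809: ✗
sample_id=810: ✗
sample_id=811: ✓ → 481
sample_id=812: ✓ → 881
tap_avg = (238 + 383 + 89 + 670 + 363 + 807 + 178 + 481 + 881) / 9 = 454.4444444444
—
[turbidity_min: turbidity >= 57 or depth_m < 16]
sample_id=800: ✗
sample_id=801: ✓ → 238
sample_id=802: ✓ → 383
sample_id=803: ✓ → 89
sample_id=804: ✓ → 159
sample_id=805: ✓ → 670
sample_id=806: ✓ → 363
sample_id=807: ✓ → 807
sample_id=808: ✓ → 178
sample_id=809: ✓ → 846
sample_id=810: ✓ → 419
sample_id=811: ✓ → 481
sample_id=812: ✗
turbidity_min = MIN(238, 383, 89, 159, 670, 363, 807, 178, 846, 419, 481) = 89
—
[turbidity_sum: turbidity between 97 and 185 and site = 'sea']
sample_id=800: ✗
sample_id=801: ✗
sample_id=802: ✗
sample_id=803: ✗
sample_id=804: ✗
sample_id=805: ✗
sample_id=806: ✓ → 363
sample_id=807: ✗
sample_id=808: ✗
sample_id=809: ✗
sample_id=810: ✗
sample_id=811: ✗
sample_id=812: ✗
turbidity_sum = 363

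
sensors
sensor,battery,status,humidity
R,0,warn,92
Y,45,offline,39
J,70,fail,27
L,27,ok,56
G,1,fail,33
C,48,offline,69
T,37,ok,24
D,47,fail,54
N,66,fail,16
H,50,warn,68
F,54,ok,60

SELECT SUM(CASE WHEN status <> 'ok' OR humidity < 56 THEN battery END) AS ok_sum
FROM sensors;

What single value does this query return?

364

sensor=R: ✓ → 0
sensor=Y: ✓ → 45
sensor=J: ✓ → 70
sensor=L: ✗
sensor=G: ✓ → 1
sensor=C: ✓ → 48
sensor=T: ✓ → 37
sensor=D: ✓ → 47
sensor=N: ✓ → 66
sensor=H: ✓ → 50
sensor=F: ✗
ok_sum = 45 + 70 + 1 + 48 + 37 + 47 + 66 + 50 = 364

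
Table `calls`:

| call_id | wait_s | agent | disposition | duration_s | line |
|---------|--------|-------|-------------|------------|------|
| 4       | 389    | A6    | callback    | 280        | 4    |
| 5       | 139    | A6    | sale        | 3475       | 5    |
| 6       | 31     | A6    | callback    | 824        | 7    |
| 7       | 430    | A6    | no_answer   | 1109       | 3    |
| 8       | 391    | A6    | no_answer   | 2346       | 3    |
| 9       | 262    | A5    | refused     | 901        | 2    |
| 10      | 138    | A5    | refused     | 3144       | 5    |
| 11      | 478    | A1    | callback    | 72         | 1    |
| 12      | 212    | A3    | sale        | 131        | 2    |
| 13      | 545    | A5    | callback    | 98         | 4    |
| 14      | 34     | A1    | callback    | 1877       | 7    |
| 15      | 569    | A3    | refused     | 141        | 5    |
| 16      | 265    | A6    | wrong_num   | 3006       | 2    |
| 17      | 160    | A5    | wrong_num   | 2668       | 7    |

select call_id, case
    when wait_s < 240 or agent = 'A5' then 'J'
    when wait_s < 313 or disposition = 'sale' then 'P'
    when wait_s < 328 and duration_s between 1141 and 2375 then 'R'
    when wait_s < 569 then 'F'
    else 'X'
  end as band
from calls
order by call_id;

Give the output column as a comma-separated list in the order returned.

F, J, J, F, F, J, J, F, J, J, J, X, P, J

call_id=4: wait_s < 569 → F
call_id=5: wait_s < 240 or agent = 'A5' → J
call_id=6: wait_s < 240 or agent = 'A5' → J
call_id=7: wait_s < 569 → F
call_id=8: wait_s < 569 → F
call_id=9: wait_s < 240 or agent = 'A5' → J
call_id=10: wait_s < 240 or agent = 'A5' → J
call_id=11: wait_s < 569 → F
call_id=12: wait_s < 240 or agent = 'A5' → J
call_id=13: wait_s < 240 or agent = 'A5' → J
call_id=14: wait_s < 240 or agent = 'A5' → J
call_id=15: ELSE → X
call_id=16: wait_s < 313 or disposition = 'sale' → P
call_id=17: wait_s < 240 or agent = 'A5' → J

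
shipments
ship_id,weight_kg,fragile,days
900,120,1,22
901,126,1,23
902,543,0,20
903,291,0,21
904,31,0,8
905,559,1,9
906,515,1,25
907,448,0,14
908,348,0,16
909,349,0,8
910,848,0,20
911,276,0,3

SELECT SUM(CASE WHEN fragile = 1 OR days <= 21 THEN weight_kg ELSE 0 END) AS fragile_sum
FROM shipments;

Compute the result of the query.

4454

ship_id=900: ✓ → 120
ship_id=901: ✓ → 126
ship_id=902: ✓ → 543
ship_id=903: ✓ → 291
ship_id=904: ✓ → 31
ship_id=905: ✓ → 559
ship_id=906: ✓ → 515
ship_id=907: ✓ → 448
ship_id=908: ✓ → 348
ship_id=909: ✓ → 349
ship_id=910: ✓ → 848
ship_id=911: ✓ → 276
fragile_sum = 120 + 126 + 543 + 291 + 31 + 559 + 515 + 448 + 348 + 349 + 848 + 276 = 4454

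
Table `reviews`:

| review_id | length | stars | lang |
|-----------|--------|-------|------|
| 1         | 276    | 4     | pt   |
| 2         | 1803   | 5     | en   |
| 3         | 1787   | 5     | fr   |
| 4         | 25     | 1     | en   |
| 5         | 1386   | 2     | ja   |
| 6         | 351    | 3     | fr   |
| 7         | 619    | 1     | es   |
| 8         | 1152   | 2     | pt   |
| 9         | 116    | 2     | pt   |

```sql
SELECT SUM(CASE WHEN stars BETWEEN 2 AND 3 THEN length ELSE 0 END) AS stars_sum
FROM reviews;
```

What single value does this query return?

3005

review_id=1: ✗
review_id=2: ✗
review_id=3: ✗
review_id=4: ✗
review_id=5: ✓ → 1386
review_id=6: ✓ → 351
review_id=7: ✗
review_id=8: ✓ → 1152
review_id=9: ✓ → 116
stars_sum = 1386 + 351 + 1152 + 116 = 3005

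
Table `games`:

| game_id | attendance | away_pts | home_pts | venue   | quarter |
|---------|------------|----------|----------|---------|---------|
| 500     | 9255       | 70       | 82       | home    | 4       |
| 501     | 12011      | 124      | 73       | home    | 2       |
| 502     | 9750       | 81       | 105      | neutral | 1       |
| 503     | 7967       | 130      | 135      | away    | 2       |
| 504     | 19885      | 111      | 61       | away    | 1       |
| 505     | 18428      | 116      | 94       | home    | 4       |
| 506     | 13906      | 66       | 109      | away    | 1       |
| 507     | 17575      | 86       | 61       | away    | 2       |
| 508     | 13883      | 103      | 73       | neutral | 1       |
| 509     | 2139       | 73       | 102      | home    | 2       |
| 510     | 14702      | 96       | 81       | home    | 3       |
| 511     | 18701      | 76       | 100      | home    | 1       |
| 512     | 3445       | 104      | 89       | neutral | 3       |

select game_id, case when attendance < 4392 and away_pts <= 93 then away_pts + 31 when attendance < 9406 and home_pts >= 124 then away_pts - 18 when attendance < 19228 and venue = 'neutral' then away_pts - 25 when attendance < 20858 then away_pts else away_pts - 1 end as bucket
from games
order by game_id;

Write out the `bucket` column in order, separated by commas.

70, 124, 56, 112, 111, 116, 66, 86, 78, 104, 96, 76, 79

game_id=500: attendance < 20858 → 70
game_id=501: attendance < 20858 → 124
game_id=502: attendance < 19228 and venue = 'neutral' → 56
game_id=503: attendance < 9406 and home_pts >= 124 → 112
game_id=504: attendance < 20858 → 111
game_id=505: attendance < 20858 → 116
game_id=506: attendance < 20858 → 66
game_id=507: attendance < 20858 → 86
game_id=508: attendance < 19228 and venue = 'neutral' → 78
game_id=509: attendance < 4392 and away_pts <= 93 → 104
game_id=510: attendance < 20858 → 96
game_id=511: attendance < 20858 → 76
game_id=512: attendance < 19228 and venue = 'neutral' → 79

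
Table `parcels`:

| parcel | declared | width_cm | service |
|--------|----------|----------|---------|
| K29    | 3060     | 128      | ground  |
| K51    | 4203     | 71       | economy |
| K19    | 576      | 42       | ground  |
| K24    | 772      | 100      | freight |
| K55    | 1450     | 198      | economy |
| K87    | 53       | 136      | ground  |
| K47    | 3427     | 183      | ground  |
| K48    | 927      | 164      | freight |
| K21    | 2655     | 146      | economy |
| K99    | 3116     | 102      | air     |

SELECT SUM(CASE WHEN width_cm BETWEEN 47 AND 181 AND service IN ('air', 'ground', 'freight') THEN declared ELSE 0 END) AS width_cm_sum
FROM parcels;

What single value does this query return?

7928

parcel=K29: ✓ → 3060
parcel=K51: ✗
parcel=K19: ✗
parcel=K24: ✓ → 772
parcel=K55: ✗
parcel=K87: ✓ → 53
parcel=K47: ✗
parcel=K48: ✓ → 927
parcel=K21: ✗
parcel=K99: ✓ → 3116
width_cm_sum = 3060 + 772 + 53 + 927 + 3116 = 7928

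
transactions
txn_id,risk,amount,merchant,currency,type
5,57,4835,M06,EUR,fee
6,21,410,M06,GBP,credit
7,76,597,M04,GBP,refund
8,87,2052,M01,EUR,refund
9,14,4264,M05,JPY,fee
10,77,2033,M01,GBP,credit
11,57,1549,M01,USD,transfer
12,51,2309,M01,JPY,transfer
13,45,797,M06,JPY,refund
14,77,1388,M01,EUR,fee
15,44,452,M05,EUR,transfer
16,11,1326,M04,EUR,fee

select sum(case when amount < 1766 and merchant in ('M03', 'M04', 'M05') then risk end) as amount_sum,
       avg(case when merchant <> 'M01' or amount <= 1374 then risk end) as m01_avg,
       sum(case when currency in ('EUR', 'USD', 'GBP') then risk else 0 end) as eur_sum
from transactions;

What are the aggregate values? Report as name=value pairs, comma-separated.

amount_sum=131, m01_avg=38.2857142857, eur_sum=507

[amount_sum: amount < 1766 and merchant in ('M03', 'M04', 'M05')]
txn_id=5: ✗
txn_id=6: ✗
txn_id=7: ✓ → 76
txn_id=8: ✗
txn_id=9: ✗
txn_id=10: ✗
txn_id=11: ✗
txn_id=12: ✗
txn_id=13: ✗
txn_id=14: ✗
txn_id=15: ✓ → 44
txn_id=16: ✓ → 11
amount_sum = 76 + 44 + 11 = 131
—
[m01_avg: merchant <> 'M01' or amount <= 1374]
txn_id=5: ✓ → 57
txn_id=6: ✓ → 21
txn_id=7: ✓ → 76
txn_id=8: ✗
txn_id=9: ✓ → 14
txn_id=10: ✗
txn_id=11: ✗
txn_id=12: ✗
txn_id=13: ✓ → 45
txn_id=14: ✗
txn_id=15: ✓ → 44
txn_id=16: ✓ → 11
m01_avg = (57 + 21 + 76 + 14 + 45 + 44 + 11) / 7 = 38.2857142857
—
[eur_sum: currency in ('EUR', 'USD', 'GBP')]
txn_id=5: ✓ → 57
txn_id=6: ✓ → 21
txn_id=7: ✓ → 76
txn_id=8: ✓ → 87
txn_id=9: ✗
txn_id=10: ✓ → 77
txn_id=11: ✓ → 57
txn_id=12: ✗
txn_id=13: ✗
txn_id=14: ✓ → 77
txn_id=15: ✓ → 44
txn_id=16: ✓ → 11
eur_sum = 57 + 21 + 76 + 87 + 77 + 57 + 77 + 44 + 11 = 507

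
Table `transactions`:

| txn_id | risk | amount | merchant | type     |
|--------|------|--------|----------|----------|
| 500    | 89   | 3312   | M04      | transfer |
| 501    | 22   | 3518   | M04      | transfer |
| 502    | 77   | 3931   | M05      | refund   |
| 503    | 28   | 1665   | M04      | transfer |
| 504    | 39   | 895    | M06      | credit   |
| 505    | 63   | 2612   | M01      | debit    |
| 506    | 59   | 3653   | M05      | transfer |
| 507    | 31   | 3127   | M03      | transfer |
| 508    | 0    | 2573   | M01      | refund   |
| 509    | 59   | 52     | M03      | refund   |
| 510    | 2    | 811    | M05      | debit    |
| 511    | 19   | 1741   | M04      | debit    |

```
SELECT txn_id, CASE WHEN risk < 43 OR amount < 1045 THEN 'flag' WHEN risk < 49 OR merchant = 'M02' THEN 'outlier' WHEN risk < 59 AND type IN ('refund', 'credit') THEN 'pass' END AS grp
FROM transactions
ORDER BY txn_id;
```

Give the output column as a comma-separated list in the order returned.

txn_id=500: (no match → NULL) → NULL
txn_id=501: risk < 43 OR amount < 1045 → flag
txn_id=502: (no match → NULL) → NULL
txn_id=503: risk < 43 OR amount < 1045 → flag
txn_id=504: risk < 43 OR amount < 1045 → flag
txn_id=505: (no match → NULL) → NULL
txn_id=506: (no match → NULL) → NULL
txn_id=507: risk < 43 OR amount < 1045 → flag
txn_id=508: risk < 43 OR amount < 1045 → flag
txn_id=509: risk < 43 OR amount < 1045 → flag
txn_id=510: risk < 43 OR amount < 1045 → flag
txn_id=511: risk < 43 OR amount < 1045 → flag

NULL, flag, NULL, flag, flag, NULL, NULL, flag, flag, flag, flag, flag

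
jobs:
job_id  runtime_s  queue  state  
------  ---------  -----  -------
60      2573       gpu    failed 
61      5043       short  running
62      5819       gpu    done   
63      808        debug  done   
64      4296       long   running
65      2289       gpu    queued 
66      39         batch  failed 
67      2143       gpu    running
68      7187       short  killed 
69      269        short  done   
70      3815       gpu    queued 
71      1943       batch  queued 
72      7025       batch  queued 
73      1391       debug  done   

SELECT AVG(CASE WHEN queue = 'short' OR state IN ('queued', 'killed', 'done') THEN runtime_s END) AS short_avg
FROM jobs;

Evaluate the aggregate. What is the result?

3558.9

job_id=60: ✗
job_id=61: ✓ → 5043
job_id=62: ✓ → 5819
job_id=63: ✓ → 808
job_id=64: ✗
job_id=65: ✓ → 2289
job_id=66: ✗
job_id=67: ✗
job_id=68: ✓ → 7187
job_id=69: ✓ → 269
job_id=70: ✓ → 3815
job_id=71: ✓ → 1943
job_id=72: ✓ → 7025
job_id=73: ✓ → 1391
short_avg = (5043 + 5819 + 808 + 2289 + 7187 + 269 + 3815 + 1943 + 7025 + 1391) / 10 = 3558.9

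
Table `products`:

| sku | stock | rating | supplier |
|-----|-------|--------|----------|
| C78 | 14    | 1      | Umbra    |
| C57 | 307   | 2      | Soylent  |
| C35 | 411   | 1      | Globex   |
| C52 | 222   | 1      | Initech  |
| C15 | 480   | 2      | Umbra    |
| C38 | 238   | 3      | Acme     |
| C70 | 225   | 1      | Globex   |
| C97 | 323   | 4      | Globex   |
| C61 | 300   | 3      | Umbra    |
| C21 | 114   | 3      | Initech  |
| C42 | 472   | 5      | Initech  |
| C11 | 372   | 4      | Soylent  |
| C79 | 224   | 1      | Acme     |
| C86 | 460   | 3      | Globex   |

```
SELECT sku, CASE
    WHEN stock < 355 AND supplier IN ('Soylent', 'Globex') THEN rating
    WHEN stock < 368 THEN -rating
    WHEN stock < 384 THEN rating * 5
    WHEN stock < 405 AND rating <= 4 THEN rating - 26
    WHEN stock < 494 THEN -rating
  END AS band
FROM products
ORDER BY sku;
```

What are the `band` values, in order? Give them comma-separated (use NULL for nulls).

sku=C11: stock < 384 → 20
sku=C15: stock < 494 → -2
sku=C21: stock < 368 → -3
sku=C35: stock < 494 → -1
sku=C38: stock < 368 → -3
sku=C42: stock < 494 → -5
sku=C52: stock < 368 → -1
sku=C57: stock < 355 AND supplier IN ('Soylent', 'Globex') → 2
sku=C61: stock < 368 → -3
sku=C70: stock < 355 AND supplier IN ('Soylent', 'Globex') → 1
sku=C78: stock < 368 → -1
sku=C79: stock < 368 → -1
sku=C86: stock < 494 → -3
sku=C97: stock < 355 AND supplier IN ('Soylent', 'Globex') → 4

20, -2, -3, -1, -3, -5, -1, 2, -3, 1, -1, -1, -3, 4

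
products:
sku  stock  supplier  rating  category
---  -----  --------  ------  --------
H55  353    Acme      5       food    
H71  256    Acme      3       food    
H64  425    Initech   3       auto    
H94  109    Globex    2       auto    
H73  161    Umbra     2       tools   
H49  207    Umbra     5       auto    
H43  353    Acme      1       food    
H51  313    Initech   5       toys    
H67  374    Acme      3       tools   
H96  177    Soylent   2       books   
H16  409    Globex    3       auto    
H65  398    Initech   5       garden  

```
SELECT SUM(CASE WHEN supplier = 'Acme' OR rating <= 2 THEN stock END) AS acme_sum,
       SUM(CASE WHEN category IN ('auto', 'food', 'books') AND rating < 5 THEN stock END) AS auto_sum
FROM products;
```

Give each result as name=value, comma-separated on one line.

[acme_sum: supplier = 'Acme' OR rating <= 2]
sku=H55: ✓ → 353
sku=H71: ✓ → 256
sku=H64: ✗
sku=H94: ✓ → 109
sku=H73: ✓ → 161
sku=H49: ✗
sku=H43: ✓ → 353
sku=H51: ✗
sku=H67: ✓ → 374
sku=H96: ✓ → 177
sku=H16: ✗
sku=H65: ✗
acme_sum = 353 + 256 + 109 + 161 + 353 + 374 + 177 = 1783
—
[auto_sum: category IN ('auto', 'food', 'books') AND rating < 5]
sku=H55: ✗
sku=H71: ✓ → 256
sku=H64: ✓ → 425
sku=H94: ✓ → 109
sku=H73: ✗
sku=H49: ✗
sku=H43: ✓ → 353
sku=H51: ✗
sku=H67: ✗
sku=H96: ✓ → 177
sku=H16: ✓ → 409
sku=H65: ✗
auto_sum = 256 + 425 + 109 + 353 + 177 + 409 = 1729

acme_sum=1783, auto_sum=1729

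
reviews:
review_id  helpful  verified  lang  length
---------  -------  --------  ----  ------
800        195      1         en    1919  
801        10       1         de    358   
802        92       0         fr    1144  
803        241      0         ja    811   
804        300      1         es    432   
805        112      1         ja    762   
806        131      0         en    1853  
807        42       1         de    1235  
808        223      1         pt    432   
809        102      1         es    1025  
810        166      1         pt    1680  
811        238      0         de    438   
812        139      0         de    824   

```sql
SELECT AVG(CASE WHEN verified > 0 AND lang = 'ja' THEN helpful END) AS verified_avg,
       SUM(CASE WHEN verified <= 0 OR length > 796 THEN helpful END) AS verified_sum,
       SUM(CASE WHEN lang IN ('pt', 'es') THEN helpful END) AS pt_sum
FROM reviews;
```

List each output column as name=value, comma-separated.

[verified_avg: verified > 0 AND lang = 'ja']
review_id=800: ✗
review_id=801: ✗
review_id=802: ✗
review_id=803: ✗
review_id=804: ✗
review_id=805: ✓ → 112
review_id=806: ✗
review_id=807: ✗
review_id=808: ✗
review_id=809: ✗
review_id=810: ✗
review_id=811: ✗
review_id=812: ✗
verified_avg = 112
—
[verified_sum: verified <= 0 OR length > 796]
review_id=800: ✓ → 195
review_id=801: ✗
review_id=802: ✓ → 92
review_id=803: ✓ → 241
review_id=804: ✗
review_id=805: ✗
review_id=806: ✓ → 131
review_id=807: ✓ → 42
review_id=808: ✗
review_id=809: ✓ → 102
review_id=810: ✓ → 166
review_id=811: ✓ → 238
review_id=812: ✓ → 139
verified_sum = 195 + 92 + 241 + 131 + 42 + 102 + 166 + 238 + 139 = 1346
—
[pt_sum: lang IN ('pt', 'es')]
review_id=800: ✗
review_id=801: ✗
review_id=802: ✗
review_id=803: ✗
review_id=804: ✓ → 300
review_id=805: ✗
review_id=806: ✗
review_id=807: ✗
review_id=808: ✓ → 223
review_id=809: ✓ → 102
review_id=810: ✓ → 166
review_id=811: ✗
review_id=812: ✗
pt_sum = 300 + 223 + 102 + 166 = 791

verified_avg=112, verified_sum=1346, pt_sum=791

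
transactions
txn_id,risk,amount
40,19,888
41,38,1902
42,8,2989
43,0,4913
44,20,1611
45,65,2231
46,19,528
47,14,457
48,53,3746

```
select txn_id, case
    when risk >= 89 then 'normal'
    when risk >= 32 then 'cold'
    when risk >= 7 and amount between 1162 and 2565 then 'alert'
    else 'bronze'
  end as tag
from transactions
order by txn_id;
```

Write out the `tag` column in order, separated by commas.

txn_id=40: ELSE → bronze
txn_id=41: risk >= 32 → cold
txn_id=42: ELSE → bronze
txn_id=43: ELSE → bronze
txn_id=44: risk >= 7 and amount between 1162 and 2565 → alert
txn_id=45: risk >= 32 → cold
txn_id=46: ELSE → bronze
txn_id=47: ELSE → bronze
txn_id=48: risk >= 32 → cold

bronze, cold, bronze, bronze, alert, cold, bronze, bronze, cold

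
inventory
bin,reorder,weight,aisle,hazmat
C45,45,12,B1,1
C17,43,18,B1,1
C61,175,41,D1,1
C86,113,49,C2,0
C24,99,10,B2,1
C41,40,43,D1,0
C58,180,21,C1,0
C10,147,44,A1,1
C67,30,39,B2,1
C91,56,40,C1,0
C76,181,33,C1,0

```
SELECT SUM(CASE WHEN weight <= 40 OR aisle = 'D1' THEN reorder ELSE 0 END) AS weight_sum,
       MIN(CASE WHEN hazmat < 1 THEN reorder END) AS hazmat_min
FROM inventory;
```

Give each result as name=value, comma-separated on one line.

[weight_sum: weight <= 40 OR aisle = 'D1']
bin=C45: ✓ → 45
bin=C17: ✓ → 43
bin=C61: ✓ → 175
bin=C86: ✗
bin=C24: ✓ → 99
bin=C41: ✓ → 40
bin=C58: ✓ → 180
bin=C10: ✗
bin=C67: ✓ → 30
bin=C91: ✓ → 56
bin=C76: ✓ → 181
weight_sum = 45 + 43 + 175 + 99 + 40 + 180 + 30 + 56 + 181 = 849
—
[hazmat_min: hazmat < 1]
bin=C45: ✗
bin=C17: ✗
bin=C61: ✗
bin=C86: ✓ → 113
bin=C24: ✗
bin=C41: ✓ → 40
bin=C58: ✓ → 180
bin=C10: ✗
bin=C67: ✗
bin=C91: ✓ → 56
bin=C76: ✓ → 181
hazmat_min = MIN(113, 40, 180, 56, 181) = 40

weight_sum=849, hazmat_min=40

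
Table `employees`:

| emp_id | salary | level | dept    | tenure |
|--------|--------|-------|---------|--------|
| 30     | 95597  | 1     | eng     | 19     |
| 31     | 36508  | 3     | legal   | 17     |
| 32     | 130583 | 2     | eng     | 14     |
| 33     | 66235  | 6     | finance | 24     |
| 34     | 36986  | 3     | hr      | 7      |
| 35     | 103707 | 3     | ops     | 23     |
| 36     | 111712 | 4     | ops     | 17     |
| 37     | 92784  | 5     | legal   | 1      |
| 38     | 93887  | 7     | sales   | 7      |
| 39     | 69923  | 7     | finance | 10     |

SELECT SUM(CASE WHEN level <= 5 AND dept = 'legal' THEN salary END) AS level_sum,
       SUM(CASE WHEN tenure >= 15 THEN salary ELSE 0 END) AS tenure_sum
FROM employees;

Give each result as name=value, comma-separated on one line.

[level_sum: level <= 5 AND dept = 'legal']
emp_id=30: ✗
emp_id=31: ✓ → 36508
emp_id=32: ✗
emp_id=33: ✗
emp_id=34: ✗
emp_id=35: ✗
emp_id=36: ✗
emp_id=37: ✓ → 92784
emp_id=38: ✗
emp_id=39: ✗
level_sum = 36508 + 92784 = 129292
—
[tenure_sum: tenure >= 15]
emp_id=30: ✓ → 95597
emp_id=31: ✓ → 36508
emp_id=32: ✗
emp_id=33: ✓ → 66235
emp_id=34: ✗
emp_id=35: ✓ → 103707
emp_id=36: ✓ → 111712
emp_id=37: ✗
emp_id=38: ✗
emp_id=39: ✗
tenure_sum = 95597 + 36508 + 66235 + 103707 + 111712 = 413759

level_sum=129292, tenure_sum=413759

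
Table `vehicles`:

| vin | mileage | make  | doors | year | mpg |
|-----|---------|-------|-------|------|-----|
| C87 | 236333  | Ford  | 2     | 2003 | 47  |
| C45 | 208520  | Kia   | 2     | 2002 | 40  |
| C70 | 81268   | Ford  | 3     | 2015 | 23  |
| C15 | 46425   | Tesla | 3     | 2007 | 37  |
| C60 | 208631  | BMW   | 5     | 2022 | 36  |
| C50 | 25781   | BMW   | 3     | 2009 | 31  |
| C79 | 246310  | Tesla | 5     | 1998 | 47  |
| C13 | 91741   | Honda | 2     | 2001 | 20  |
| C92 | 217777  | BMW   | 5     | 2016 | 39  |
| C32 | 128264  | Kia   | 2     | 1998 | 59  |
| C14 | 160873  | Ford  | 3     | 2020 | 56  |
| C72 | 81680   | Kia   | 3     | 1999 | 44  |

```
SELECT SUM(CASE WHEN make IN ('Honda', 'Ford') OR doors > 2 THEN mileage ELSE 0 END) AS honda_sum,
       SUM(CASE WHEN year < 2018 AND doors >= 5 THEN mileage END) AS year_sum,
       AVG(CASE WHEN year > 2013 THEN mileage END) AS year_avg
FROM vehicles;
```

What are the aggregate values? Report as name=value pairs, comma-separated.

honda_sum=1396819, year_sum=464087, year_avg=167137.25

[honda_sum: make IN ('Honda', 'Ford') OR doors > 2]
vin=C87: ✓ → 236333
vin=C45: ✗
vin=C70: ✓ → 81268
vin=C15: ✓ → 46425
vin=C60: ✓ → 208631
vin=C50: ✓ → 25781
vin=C79: ✓ → 246310
vin=C13: ✓ → 91741
vin=C92: ✓ → 217777
vin=C32: ✗
vin=C14: ✓ → 160873
vin=C72: ✓ → 81680
honda_sum = 236333 + 81268 + 46425 + 208631 + 25781 + 246310 + 91741 + 217777 + 160873 + 81680 = 1396819
—
[year_sum: year < 2018 AND doors >= 5]
vin=C87: ✗
vin=C45: ✗
vin=C70: ✗
vin=C15: ✗
vin=C60: ✗
vin=C50: ✗
vin=C79: ✓ → 246310
vin=C13: ✗
vin=C92: ✓ → 217777
vin=C32: ✗
vin=C14: ✗
vin=C72: ✗
year_sum = 246310 + 217777 = 464087
—
[year_avg: year > 2013]
vin=C87: ✗
vin=C45: ✗
vin=C70: ✓ → 81268
vin=C15: ✗
vin=C60: ✓ → 208631
vin=C50: ✗
vin=C79: ✗
vin=C13: ✗
vin=C92: ✓ → 217777
vin=C32: ✗
vin=C14: ✓ → 160873
vin=C72: ✗
year_avg = (81268 + 208631 + 217777 + 160873) / 4 = 167137.25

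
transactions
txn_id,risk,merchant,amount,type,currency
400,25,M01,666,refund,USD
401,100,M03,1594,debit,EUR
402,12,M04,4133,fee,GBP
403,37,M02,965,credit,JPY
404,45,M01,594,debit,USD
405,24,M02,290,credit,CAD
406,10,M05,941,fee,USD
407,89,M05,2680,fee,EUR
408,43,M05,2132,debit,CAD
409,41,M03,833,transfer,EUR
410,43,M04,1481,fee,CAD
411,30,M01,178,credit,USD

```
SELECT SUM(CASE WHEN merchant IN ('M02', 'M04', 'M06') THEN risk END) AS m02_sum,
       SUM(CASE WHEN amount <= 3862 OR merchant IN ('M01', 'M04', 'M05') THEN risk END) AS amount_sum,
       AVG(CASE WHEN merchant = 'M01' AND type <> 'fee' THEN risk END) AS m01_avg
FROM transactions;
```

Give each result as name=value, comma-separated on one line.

[m02_sum: merchant IN ('M02', 'M04', 'M06')]
txn_id=400: ✗
txn_id=401: ✗
txn_id=402: ✓ → 12
txn_id=403: ✓ → 37
txn_id=404: ✗
txn_id=405: ✓ → 24
txn_id=406: ✗
txn_id=407: ✗
txn_id=408: ✗
txn_id=409: ✗
txn_id=410: ✓ → 43
txn_id=411: ✗
m02_sum = 12 + 37 + 24 + 43 = 116
—
[amount_sum: amount <= 3862 OR merchant IN ('M01', 'M04', 'M05')]
txn_id=400: ✓ → 25
txn_id=401: ✓ → 100
txn_id=402: ✓ → 12
txn_id=403: ✓ → 37
txn_id=404: ✓ → 45
txn_id=405: ✓ → 24
txn_id=406: ✓ → 10
txn_id=407: ✓ → 89
txn_id=408: ✓ → 43
txn_id=409: ✓ → 41
txn_id=410: ✓ → 43
txn_id=411: ✓ → 30
amount_sum = 25 + 100 + 12 + 37 + 45 + 24 + 10 + 89 + 43 + 41 + 43 + 30 = 499
—
[m01_avg: merchant = 'M01' AND type <> 'fee']
txn_id=400: ✓ → 25
txn_id=401: ✗
txn_id=402: ✗
txn_id=403: ✗
txn_id=404: ✓ → 45
txn_id=405: ✗
txn_id=406: ✗
txn_id=407: ✗
txn_id=408: ✗
txn_id=409: ✗
txn_id=410: ✗
txn_id=411: ✓ → 30
m01_avg = (25 + 45 + 30) / 3 = 33.3333333333

m02_sum=116, amount_sum=499, m01_avg=33.3333333333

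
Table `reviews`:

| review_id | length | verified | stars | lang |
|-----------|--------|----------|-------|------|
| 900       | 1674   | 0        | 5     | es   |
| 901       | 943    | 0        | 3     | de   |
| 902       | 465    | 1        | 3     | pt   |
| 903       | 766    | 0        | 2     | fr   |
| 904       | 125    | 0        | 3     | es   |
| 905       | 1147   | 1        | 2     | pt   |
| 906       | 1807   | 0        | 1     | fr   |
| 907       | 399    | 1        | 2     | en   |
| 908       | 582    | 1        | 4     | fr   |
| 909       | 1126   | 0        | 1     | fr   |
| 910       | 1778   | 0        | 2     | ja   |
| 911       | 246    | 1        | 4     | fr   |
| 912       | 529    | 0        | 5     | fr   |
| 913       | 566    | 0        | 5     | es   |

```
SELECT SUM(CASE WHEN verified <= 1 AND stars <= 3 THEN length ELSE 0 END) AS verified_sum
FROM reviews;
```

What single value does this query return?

8556

review_id=900: ✗
review_id=901: ✓ → 943
review_id=902: ✓ → 465
review_id=903: ✓ → 766
review_id=904: ✓ → 125
review_id=905: ✓ → 1147
review_id=906: ✓ → 1807
review_id=907: ✓ → 399
review_id=908: ✗
review_id=909: ✓ → 1126
review_id=910: ✓ → 1778
review_id=911: ✗
review_id=912: ✗
review_id=913: ✗
verified_sum = 943 + 465 + 766 + 125 + 1147 + 1807 + 399 + 1126 + 1778 = 8556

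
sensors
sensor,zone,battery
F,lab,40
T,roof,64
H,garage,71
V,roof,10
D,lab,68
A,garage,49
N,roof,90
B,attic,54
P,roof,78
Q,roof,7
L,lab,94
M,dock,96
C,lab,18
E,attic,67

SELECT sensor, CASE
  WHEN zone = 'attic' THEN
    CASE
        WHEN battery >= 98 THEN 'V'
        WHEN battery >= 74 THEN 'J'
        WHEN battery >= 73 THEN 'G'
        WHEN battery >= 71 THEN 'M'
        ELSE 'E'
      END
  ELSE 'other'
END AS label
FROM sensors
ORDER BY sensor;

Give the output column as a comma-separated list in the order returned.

other, E, other, other, E, other, other, other, other, other, other, other, other, other

sensor=A: zone='garage' → outer ELSE → other
sensor=B: zone='attic' → inner[ELSE] → E
sensor=C: zone='lab' → outer ELSE → other
sensor=D: zone='lab' → outer ELSE → other
sensor=E: zone='attic' → inner[ELSE] → E
sensor=F: zone='lab' → outer ELSE → other
sensor=H: zone='garage' → outer ELSE → other
sensor=L: zone='lab' → outer ELSE → other
sensor=M: zone='dock' → outer ELSE → other
sensor=N: zone='roof' → outer ELSE → other
sensor=P: zone='roof' → outer ELSE → other
sensor=Q: zone='roof' → outer ELSE → other
sensor=T: zone='roof' → outer ELSE → other
sensor=V: zone='roof' → outer ELSE → other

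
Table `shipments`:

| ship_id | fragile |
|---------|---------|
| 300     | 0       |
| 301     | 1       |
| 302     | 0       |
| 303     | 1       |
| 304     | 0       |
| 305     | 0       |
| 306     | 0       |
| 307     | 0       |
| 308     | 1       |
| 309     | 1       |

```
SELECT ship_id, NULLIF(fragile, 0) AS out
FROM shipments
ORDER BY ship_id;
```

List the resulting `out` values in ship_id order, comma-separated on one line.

NULL, 1, NULL, 1, NULL, NULL, NULL, NULL, 1, 1

ship_id=300: fragile=0 vs 0: equal → NULL
ship_id=301: fragile=1 vs 0: differ → 1
ship_id=302: fragile=0 vs 0: equal → NULL
ship_id=303: fragile=1 vs 0: differ → 1
ship_id=304: fragile=0 vs 0: equal → NULL
ship_id=305: fragile=0 vs 0: equal → NULL
ship_id=306: fragile=0 vs 0: equal → NULL
ship_id=307: fragile=0 vs 0: equal → NULL
ship_id=308: fragile=1 vs 0: differ → 1
ship_id=309: fragile=1 vs 0: differ → 1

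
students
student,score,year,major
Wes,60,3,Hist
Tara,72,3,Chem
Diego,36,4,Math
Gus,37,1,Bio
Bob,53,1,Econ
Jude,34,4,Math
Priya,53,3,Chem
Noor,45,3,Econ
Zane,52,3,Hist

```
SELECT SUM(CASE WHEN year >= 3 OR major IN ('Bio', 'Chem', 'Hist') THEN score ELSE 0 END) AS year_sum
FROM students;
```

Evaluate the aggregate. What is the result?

389

student=Wes: ✓ → 60
student=Tara: ✓ → 72
student=Diego: ✓ → 36
student=Gus: ✓ → 37
student=Bob: ✗
student=Jude: ✓ → 34
student=Priya: ✓ → 53
student=Noor: ✓ → 45
student=Zane: ✓ → 52
year_sum = 60 + 72 + 36 + 37 + 34 + 53 + 45 + 52 = 389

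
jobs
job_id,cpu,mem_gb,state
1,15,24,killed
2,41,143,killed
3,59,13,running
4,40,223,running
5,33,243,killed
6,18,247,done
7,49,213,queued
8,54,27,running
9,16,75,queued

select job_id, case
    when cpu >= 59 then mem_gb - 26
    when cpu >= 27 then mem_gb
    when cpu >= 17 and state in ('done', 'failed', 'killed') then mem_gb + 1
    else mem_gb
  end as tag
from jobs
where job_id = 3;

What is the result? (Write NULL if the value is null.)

-13

job_id = 3: cpu=59, mem_gb=13, state=running.
cpu >= 59 → true → -13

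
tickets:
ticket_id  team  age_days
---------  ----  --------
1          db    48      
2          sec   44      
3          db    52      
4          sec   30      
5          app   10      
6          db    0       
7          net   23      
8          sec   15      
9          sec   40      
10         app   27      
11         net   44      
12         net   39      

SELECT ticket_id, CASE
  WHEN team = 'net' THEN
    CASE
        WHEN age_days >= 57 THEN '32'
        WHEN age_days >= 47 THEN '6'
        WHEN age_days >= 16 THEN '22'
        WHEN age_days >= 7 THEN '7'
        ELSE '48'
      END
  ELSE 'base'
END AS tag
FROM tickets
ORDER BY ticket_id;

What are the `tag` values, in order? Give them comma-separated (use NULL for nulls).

base, base, base, base, base, base, 22, base, base, base, 22, 22

ticket_id=1: team='db' → outer ELSE → base
ticket_id=2: team='sec' → outer ELSE → base
ticket_id=3: team='db' → outer ELSE → base
ticket_id=4: team='sec' → outer ELSE → base
ticket_id=5: team='app' → outer ELSE → base
ticket_id=6: team='db' → outer ELSE → base
ticket_id=7: team='net' → inner[age_days >= 16] → 22
ticket_id=8: team='sec' → outer ELSE → base
ticket_id=9: team='sec' → outer ELSE → base
ticket_id=10: team='app' → outer ELSE → base
ticket_id=11: team='net' → inner[age_days >= 16] → 22
ticket_id=12: team='net' → inner[age_days >= 16] → 22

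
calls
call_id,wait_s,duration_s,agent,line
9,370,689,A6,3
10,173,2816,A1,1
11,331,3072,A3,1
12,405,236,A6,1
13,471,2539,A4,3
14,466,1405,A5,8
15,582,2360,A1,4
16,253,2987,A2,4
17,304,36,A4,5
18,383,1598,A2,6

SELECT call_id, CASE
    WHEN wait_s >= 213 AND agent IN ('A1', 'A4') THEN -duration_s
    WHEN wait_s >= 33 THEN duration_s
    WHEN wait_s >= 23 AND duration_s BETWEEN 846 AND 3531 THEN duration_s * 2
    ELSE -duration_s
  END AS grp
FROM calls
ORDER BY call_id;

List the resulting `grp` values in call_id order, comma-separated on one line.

689, 2816, 3072, 236, -2539, 1405, -2360, 2987, -36, 1598

call_id=9: wait_s >= 33 → 689
call_id=10: wait_s >= 33 → 2816
call_id=11: wait_s >= 33 → 3072
call_id=12: wait_s >= 33 → 236
call_id=13: wait_s >= 213 AND agent IN ('A1', 'A4') → -2539
call_id=14: wait_s >= 33 → 1405
call_id=15: wait_s >= 213 AND agent IN ('A1', 'A4') → -2360
call_id=16: wait_s >= 33 → 2987
call_id=17: wait_s >= 213 AND agent IN ('A1', 'A4') → -36
call_id=18: wait_s >= 33 → 1598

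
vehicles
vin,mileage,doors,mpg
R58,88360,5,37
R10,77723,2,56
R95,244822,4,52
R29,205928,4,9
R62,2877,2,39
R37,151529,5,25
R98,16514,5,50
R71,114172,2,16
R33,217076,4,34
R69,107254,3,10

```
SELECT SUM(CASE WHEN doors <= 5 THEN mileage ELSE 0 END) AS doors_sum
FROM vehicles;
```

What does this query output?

1226255

vin=R58: ✓ → 88360
vin=R10: ✓ → 77723
vin=R95: ✓ → 244822
vin=R29: ✓ → 205928
vin=R62: ✓ → 2877
vin=R37: ✓ → 151529
vin=R98: ✓ → 16514
vin=R71: ✓ → 114172
vin=R33: ✓ → 217076
vin=R69: ✓ → 107254
doors_sum = 88360 + 77723 + 244822 + 205928 + 2877 + 151529 + 16514 + 114172 + 217076 + 107254 = 1226255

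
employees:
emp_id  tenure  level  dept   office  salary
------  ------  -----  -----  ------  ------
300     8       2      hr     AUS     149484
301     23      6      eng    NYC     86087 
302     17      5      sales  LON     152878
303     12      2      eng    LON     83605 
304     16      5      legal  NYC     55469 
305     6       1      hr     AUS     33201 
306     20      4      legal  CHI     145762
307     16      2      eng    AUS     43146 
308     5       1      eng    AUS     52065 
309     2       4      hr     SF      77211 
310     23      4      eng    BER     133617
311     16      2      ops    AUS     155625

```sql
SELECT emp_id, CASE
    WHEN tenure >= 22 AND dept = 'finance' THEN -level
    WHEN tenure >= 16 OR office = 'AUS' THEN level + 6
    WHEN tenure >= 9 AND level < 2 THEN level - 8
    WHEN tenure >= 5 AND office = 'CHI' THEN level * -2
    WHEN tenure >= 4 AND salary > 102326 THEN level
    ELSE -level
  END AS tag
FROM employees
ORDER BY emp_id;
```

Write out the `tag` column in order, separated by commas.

emp_id=300: tenure >= 16 OR office = 'AUS' → 8
emp_id=301: tenure >= 16 OR office = 'AUS' → 12
emp_id=302: tenure >= 16 OR office = 'AUS' → 11
emp_id=303: ELSE → -2
emp_id=304: tenure >= 16 OR office = 'AUS' → 11
emp_id=305: tenure >= 16 OR office = 'AUS' → 7
emp_id=306: tenure >= 16 OR office = 'AUS' → 10
emp_id=307: tenure >= 16 OR office = 'AUS' → 8
emp_id=308: tenure >= 16 OR office = 'AUS' → 7
emp_id=309: ELSE → -4
emp_id=310: tenure >= 16 OR office = 'AUS' → 10
emp_id=311: tenure >= 16 OR office = 'AUS' → 8

8, 12, 11, -2, 11, 7, 10, 8, 7, -4, 10, 8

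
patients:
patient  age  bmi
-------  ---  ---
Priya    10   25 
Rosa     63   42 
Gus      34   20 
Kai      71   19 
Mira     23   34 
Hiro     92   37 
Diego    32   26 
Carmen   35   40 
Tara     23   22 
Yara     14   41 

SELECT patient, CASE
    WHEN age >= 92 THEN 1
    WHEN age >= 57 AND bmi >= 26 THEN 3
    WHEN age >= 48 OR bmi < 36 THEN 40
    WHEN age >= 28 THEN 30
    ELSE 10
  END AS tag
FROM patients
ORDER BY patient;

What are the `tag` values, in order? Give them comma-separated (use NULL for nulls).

patient=Carmen: age >= 28 → 30
patient=Diego: age >= 48 OR bmi < 36 → 40
patient=Gus: age >= 48 OR bmi < 36 → 40
patient=Hiro: age >= 92 → 1
patient=Kai: age >= 48 OR bmi < 36 → 40
patient=Mira: age >= 48 OR bmi < 36 → 40
patient=Priya: age >= 48 OR bmi < 36 → 40
patient=Rosa: age >= 57 AND bmi >= 26 → 3
patient=Tara: age >= 48 OR bmi < 36 → 40
patient=Yara: ELSE → 10

30, 40, 40, 1, 40, 40, 40, 3, 40, 10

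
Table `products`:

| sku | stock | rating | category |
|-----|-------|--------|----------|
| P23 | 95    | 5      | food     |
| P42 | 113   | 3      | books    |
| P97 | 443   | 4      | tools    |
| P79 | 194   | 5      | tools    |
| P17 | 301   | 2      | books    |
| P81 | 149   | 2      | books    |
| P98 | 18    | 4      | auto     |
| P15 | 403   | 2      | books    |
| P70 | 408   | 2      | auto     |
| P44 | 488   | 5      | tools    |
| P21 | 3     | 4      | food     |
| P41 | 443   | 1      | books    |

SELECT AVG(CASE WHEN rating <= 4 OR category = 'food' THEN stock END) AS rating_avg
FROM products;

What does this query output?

237.6

sku=P23: ✓ → 95
sku=P42: ✓ → 113
sku=P97: ✓ → 443
sku=P79: ✗
sku=P17: ✓ → 301
sku=P81: ✓ → 149
sku=P98: ✓ → 18
sku=P15: ✓ → 403
sku=P70: ✓ → 408
sku=P44: ✗
sku=P21: ✓ → 3
sku=P41: ✓ → 443
rating_avg = (95 + 113 + 443 + 301 + 149 + 18 + 403 + 408 + 3 + 443) / 10 = 237.6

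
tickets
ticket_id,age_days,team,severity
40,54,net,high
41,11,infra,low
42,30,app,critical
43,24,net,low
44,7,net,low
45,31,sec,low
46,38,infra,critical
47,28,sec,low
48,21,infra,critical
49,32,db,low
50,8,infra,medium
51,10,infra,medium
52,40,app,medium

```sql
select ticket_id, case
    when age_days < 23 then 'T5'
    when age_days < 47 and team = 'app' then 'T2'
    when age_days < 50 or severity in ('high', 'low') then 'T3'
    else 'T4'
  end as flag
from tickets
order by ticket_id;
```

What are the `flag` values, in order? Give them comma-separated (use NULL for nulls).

ticket_id=40: age_days < 50 or severity in ('high', 'low') → T3
ticket_id=41: age_days < 23 → T5
ticket_id=42: age_days < 47 and team = 'app' → T2
ticket_id=43: age_days < 50 or severity in ('high', 'low') → T3
ticket_id=44: age_days < 23 → T5
ticket_id=45: age_days < 50 or severity in ('high', 'low') → T3
ticket_id=46: age_days < 50 or severity in ('high', 'low') → T3
ticket_id=47: age_days < 50 or severity in ('high', 'low') → T3
ticket_id=48: age_days < 23 → T5
ticket_id=49: age_days < 50 or severity in ('high', 'low') → T3
ticket_id=50: age_days < 23 → T5
ticket_id=51: age_days < 23 → T5
ticket_id=52: age_days < 47 and team = 'app' → T2

T3, T5, T2, T3, T5, T3, T3, T3, T5, T3, T5, T5, T2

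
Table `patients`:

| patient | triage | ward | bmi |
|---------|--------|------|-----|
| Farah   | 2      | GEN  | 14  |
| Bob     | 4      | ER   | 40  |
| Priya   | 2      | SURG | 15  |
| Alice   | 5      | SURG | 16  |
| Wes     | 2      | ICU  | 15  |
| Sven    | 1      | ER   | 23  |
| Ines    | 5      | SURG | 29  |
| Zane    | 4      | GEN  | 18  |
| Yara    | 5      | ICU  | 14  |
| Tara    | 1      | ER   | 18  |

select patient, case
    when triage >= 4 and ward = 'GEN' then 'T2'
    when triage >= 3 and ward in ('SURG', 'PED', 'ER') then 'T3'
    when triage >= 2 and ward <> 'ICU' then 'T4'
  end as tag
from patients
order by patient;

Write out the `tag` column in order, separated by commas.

patient=Alice: triage >= 3 and ward in ('SURG', 'PED', 'ER') → T3
patient=Bob: triage >= 3 and ward in ('SURG', 'PED', 'ER') → T3
patient=Farah: triage >= 2 and ward <> 'ICU' → T4
patient=Ines: triage >= 3 and ward in ('SURG', 'PED', 'ER') → T3
patient=Priya: triage >= 2 and ward <> 'ICU' → T4
patient=Sven: (no match → NULL) → NULL
patient=Tara: (no match → NULL) → NULL
patient=Wes: (no match → NULL) → NULL
patient=Yara: (no match → NULL) → NULL
patient=Zane: triage >= 4 and ward = 'GEN' → T2

T3, T3, T4, T3, T4, NULL, NULL, NULL, NULL, T2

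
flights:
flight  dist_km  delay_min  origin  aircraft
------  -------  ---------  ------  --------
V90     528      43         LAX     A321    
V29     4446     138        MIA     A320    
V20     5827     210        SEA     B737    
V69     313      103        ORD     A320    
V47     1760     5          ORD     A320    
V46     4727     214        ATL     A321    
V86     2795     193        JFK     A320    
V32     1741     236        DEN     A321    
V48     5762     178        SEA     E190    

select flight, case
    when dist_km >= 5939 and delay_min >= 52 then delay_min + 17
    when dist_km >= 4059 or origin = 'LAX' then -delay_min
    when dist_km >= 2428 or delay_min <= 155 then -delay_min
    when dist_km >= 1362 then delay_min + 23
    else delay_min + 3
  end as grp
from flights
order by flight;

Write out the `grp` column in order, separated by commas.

-210, -138, 259, -214, -5, -178, -103, -193, -43

flight=V20: dist_km >= 4059 or origin = 'LAX' → -210
flight=V29: dist_km >= 4059 or origin = 'LAX' → -138
flight=V32: dist_km >= 1362 → 259
flight=V46: dist_km >= 4059 or origin = 'LAX' → -214
flight=V47: dist_km >= 2428 or delay_min <= 155 → -5
flight=V48: dist_km >= 4059 or origin = 'LAX' → -178
flight=V69: dist_km >= 2428 or delay_min <= 155 → -103
flight=V86: dist_km >= 2428 or delay_min <= 155 → -193
flight=V90: dist_km >= 4059 or origin = 'LAX' → -43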